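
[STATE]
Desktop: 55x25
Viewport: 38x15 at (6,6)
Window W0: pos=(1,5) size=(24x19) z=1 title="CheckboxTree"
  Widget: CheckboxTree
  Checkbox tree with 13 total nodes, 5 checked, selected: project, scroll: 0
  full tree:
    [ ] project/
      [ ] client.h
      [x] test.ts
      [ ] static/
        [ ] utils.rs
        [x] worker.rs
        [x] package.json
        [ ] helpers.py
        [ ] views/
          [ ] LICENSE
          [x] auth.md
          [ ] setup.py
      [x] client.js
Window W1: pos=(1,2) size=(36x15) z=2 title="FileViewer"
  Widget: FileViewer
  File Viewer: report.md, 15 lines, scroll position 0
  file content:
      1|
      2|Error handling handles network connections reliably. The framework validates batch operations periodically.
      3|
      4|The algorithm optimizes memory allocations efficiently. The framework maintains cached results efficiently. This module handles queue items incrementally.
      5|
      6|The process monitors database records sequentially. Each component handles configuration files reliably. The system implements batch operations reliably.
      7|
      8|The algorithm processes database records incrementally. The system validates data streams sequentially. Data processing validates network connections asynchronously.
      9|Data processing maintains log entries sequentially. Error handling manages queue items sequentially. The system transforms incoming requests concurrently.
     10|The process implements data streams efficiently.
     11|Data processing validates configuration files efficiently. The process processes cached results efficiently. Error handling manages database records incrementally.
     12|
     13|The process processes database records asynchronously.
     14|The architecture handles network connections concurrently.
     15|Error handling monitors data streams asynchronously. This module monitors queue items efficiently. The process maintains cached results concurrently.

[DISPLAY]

r handling handles network co█┃       
                             ░┃       
algorithm optimizes memory al░┃       
                             ░┃       
process monitors database rec░┃       
                             ░┃       
algorithm processes database ░┃       
 processing maintains log ent░┃       
process implements data strea░┃       
 processing validates configu▼┃       
━━━━━━━━━━━━━━━━━━━━━━━━━━━━━━┛       
   [ ] LICENSE    ┃                   
   [x] auth.md    ┃                   
   [ ] setup.py   ┃                   
x] client.js      ┃                   


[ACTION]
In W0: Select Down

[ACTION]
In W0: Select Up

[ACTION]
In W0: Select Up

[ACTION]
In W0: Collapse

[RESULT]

r handling handles network co█┃       
                             ░┃       
algorithm optimizes memory al░┃       
                             ░┃       
process monitors database rec░┃       
                             ░┃       
algorithm processes database ░┃       
 processing maintains log ent░┃       
process implements data strea░┃       
 processing validates configu▼┃       
━━━━━━━━━━━━━━━━━━━━━━━━━━━━━━┛       
                  ┃                   
                  ┃                   
                  ┃                   
                  ┃                   


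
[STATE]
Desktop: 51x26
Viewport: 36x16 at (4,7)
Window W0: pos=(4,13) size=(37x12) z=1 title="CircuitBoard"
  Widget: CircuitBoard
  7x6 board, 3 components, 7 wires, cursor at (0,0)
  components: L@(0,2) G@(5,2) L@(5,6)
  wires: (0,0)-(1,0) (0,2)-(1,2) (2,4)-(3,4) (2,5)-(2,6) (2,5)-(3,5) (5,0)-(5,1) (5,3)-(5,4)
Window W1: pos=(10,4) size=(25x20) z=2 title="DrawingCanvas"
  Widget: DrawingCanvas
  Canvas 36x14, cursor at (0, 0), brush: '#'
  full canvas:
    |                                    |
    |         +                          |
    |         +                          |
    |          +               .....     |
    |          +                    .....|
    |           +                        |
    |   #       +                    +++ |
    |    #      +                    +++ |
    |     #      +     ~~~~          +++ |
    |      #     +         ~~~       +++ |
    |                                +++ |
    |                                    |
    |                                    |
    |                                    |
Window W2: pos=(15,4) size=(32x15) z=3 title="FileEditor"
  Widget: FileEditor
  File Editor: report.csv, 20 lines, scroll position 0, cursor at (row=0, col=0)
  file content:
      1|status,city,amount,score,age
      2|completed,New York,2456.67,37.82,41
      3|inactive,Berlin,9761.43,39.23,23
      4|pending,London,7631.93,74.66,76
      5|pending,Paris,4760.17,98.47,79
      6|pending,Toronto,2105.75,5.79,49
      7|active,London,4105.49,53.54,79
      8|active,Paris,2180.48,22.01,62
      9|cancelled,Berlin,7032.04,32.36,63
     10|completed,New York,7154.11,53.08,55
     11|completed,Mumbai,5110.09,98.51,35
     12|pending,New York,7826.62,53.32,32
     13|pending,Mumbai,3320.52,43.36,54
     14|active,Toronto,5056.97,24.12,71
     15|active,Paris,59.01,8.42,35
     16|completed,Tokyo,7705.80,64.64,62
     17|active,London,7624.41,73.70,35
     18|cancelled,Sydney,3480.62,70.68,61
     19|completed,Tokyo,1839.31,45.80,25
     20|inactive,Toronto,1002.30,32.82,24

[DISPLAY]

      ┃+   ┃█tatus,city,amount,score
      ┃    ┃completed,New York,2456.
      ┃    ┃inactive,Berlin,9761.43,
      ┃    ┃pending,London,7631.93,7
      ┃    ┃pending,Paris,4760.17,98
      ┃    ┃pending,Toronto,2105.75,
┏━━━━━┃   #┃active,London,4105.49,53
┃ Circ┃    ┃active,Paris,2180.48,22.
┠─────┃    ┃cancelled,Berlin,7032.04
┃   0 ┃    ┃completed,New York,7154.
┃0  [.┃    ┃completed,Mumbai,5110.09
┃    │┃    ┗━━━━━━━━━━━━━━━━━━━━━━━━
┃1   ·┃                       ┃     
┃     ┃                       ┃     
┃2    ┃                       ┃     
┃     ┃                       ┃     


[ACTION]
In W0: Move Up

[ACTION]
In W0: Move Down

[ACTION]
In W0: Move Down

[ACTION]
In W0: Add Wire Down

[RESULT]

      ┃+   ┃█tatus,city,amount,score
      ┃    ┃completed,New York,2456.
      ┃    ┃inactive,Berlin,9761.43,
      ┃    ┃pending,London,7631.93,7
      ┃    ┃pending,Paris,4760.17,98
      ┃    ┃pending,Toronto,2105.75,
┏━━━━━┃   #┃active,London,4105.49,53
┃ Circ┃    ┃active,Paris,2180.48,22.
┠─────┃    ┃cancelled,Berlin,7032.04
┃   0 ┃    ┃completed,New York,7154.
┃0   ·┃    ┃completed,Mumbai,5110.09
┃    │┃    ┗━━━━━━━━━━━━━━━━━━━━━━━━
┃1   ·┃                       ┃     
┃     ┃                       ┃     
┃2  [.┃                       ┃     
┃    │┃                       ┃     


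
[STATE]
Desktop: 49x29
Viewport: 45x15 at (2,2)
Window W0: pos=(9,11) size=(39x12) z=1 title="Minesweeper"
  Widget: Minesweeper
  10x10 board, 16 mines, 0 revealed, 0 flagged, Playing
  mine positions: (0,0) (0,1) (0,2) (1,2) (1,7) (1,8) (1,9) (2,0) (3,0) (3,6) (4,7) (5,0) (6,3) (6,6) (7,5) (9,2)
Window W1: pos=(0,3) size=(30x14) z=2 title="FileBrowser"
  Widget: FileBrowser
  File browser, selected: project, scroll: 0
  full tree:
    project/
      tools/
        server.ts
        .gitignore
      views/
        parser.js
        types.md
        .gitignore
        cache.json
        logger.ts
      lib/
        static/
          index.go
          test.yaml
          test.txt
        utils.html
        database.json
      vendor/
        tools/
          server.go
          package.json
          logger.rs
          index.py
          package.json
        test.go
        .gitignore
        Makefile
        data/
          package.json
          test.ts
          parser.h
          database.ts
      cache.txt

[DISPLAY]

                                             
━━━━━━━━━━━━━━━━━━━━━━━━━━━┓                 
FileBrowser                ┃                 
───────────────────────────┨                 
 [-] project/              ┃                 
   [+] tools/              ┃                 
   [+] views/              ┃                 
   [+] lib/                ┃                 
   [+] vendor/             ┃                 
   cache.txt               ┃━━━━━━━━━━━━━━━━━
                           ┃                 
                           ┃─────────────────
                           ┃                 
                           ┃                 
━━━━━━━━━━━━━━━━━━━━━━━━━━━┛                 


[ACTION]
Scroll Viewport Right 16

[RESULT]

                                             
━━━━━━━━━━━━━━━━━━━━━━━━━┓                   
leBrowser                ┃                   
─────────────────────────┨                   
-] project/              ┃                   
 [+] tools/              ┃                   
 [+] views/              ┃                   
 [+] lib/                ┃                   
 [+] vendor/             ┃                   
 cache.txt               ┃━━━━━━━━━━━━━━━━━┓ 
                         ┃                 ┃ 
                         ┃─────────────────┨ 
                         ┃                 ┃ 
                         ┃                 ┃ 
━━━━━━━━━━━━━━━━━━━━━━━━━┛                 ┃ 


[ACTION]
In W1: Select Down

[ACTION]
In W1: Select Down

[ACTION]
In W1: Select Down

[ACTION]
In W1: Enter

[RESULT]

                                             
━━━━━━━━━━━━━━━━━━━━━━━━━┓                   
leBrowser                ┃                   
─────────────────────────┨                   
-] project/              ┃                   
 [+] tools/              ┃                   
 [+] views/              ┃                   
 [-] lib/                ┃                   
   [+] static/           ┃                   
   utils.html            ┃━━━━━━━━━━━━━━━━━┓ 
   database.json         ┃                 ┃ 
 [+] vendor/             ┃─────────────────┨ 
 cache.txt               ┃                 ┃ 
                         ┃                 ┃ 
━━━━━━━━━━━━━━━━━━━━━━━━━┛                 ┃ 


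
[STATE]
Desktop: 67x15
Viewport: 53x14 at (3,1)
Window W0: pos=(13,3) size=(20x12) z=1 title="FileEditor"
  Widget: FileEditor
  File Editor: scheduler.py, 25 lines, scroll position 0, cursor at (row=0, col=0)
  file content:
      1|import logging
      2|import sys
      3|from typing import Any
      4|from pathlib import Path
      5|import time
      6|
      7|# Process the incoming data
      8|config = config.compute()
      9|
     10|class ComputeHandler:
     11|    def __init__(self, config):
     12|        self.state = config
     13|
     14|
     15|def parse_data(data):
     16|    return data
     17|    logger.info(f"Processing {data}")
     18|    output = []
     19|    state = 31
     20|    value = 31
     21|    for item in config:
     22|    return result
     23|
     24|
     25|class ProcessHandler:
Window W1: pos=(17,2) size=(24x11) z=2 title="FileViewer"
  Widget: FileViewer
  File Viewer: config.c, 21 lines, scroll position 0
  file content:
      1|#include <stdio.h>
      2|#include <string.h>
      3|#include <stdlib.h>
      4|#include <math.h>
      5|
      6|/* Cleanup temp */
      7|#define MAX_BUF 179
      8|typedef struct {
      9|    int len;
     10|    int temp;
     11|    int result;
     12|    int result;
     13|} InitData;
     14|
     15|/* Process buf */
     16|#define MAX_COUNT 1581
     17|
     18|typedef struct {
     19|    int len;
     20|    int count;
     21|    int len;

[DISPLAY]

                                                     
              ┏━━━━━━━━━━━━━━━━━━━━━━┓               
          ┏━━━┃ FileViewer           ┃               
          ┃ Fi┠──────────────────────┨               
          ┠───┃#include <stdio.h>   ▲┃               
          ┃█mp┃#include <string.h>  █┃               
          ┃imp┃#include <stdlib.h>  ░┃               
          ┃fro┃#include <math.h>    ░┃               
          ┃fro┃                     ░┃               
          ┃imp┃/* Cleanup temp */   ░┃               
          ┃   ┃#define MAX_BUF 179  ▼┃               
          ┃# P┗━━━━━━━━━━━━━━━━━━━━━━┛               
          ┃config = config.c▼┃                       
          ┗━━━━━━━━━━━━━━━━━━┛                       


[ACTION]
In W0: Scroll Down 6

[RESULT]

                                                     
              ┏━━━━━━━━━━━━━━━━━━━━━━┓               
          ┏━━━┃ FileViewer           ┃               
          ┃ Fi┠──────────────────────┨               
          ┠───┃#include <stdio.h>   ▲┃               
          ┃# P┃#include <string.h>  █┃               
          ┃con┃#include <stdlib.h>  ░┃               
          ┃   ┃#include <math.h>    ░┃               
          ┃cla┃                     ░┃               
          ┃   ┃/* Cleanup temp */   ░┃               
          ┃   ┃#define MAX_BUF 179  ▼┃               
          ┃   ┗━━━━━━━━━━━━━━━━━━━━━━┛               
          ┃                 ▼┃                       
          ┗━━━━━━━━━━━━━━━━━━┛                       


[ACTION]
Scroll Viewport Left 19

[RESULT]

                                                     
                 ┏━━━━━━━━━━━━━━━━━━━━━━┓            
             ┏━━━┃ FileViewer           ┃            
             ┃ Fi┠──────────────────────┨            
             ┠───┃#include <stdio.h>   ▲┃            
             ┃# P┃#include <string.h>  █┃            
             ┃con┃#include <stdlib.h>  ░┃            
             ┃   ┃#include <math.h>    ░┃            
             ┃cla┃                     ░┃            
             ┃   ┃/* Cleanup temp */   ░┃            
             ┃   ┃#define MAX_BUF 179  ▼┃            
             ┃   ┗━━━━━━━━━━━━━━━━━━━━━━┛            
             ┃                 ▼┃                    
             ┗━━━━━━━━━━━━━━━━━━┛                    


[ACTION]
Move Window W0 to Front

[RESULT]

                                                     
                 ┏━━━━━━━━━━━━━━━━━━━━━━┓            
             ┏━━━━━━━━━━━━━━━━━━┓       ┃            
             ┃ FileEditor       ┃───────┨            
             ┠──────────────────┨.h>   ▲┃            
             ┃# Process the inc▲┃g.h>  █┃            
             ┃config = config.c░┃b.h>  ░┃            
             ┃                 ░┃h>    ░┃            
             ┃class ComputeHand█┃      ░┃            
             ┃    def __init__(░┃ */   ░┃            
             ┃        self.stat░┃ 179  ▼┃            
             ┃                 ░┃━━━━━━━┛            
             ┃                 ▼┃                    
             ┗━━━━━━━━━━━━━━━━━━┛                    


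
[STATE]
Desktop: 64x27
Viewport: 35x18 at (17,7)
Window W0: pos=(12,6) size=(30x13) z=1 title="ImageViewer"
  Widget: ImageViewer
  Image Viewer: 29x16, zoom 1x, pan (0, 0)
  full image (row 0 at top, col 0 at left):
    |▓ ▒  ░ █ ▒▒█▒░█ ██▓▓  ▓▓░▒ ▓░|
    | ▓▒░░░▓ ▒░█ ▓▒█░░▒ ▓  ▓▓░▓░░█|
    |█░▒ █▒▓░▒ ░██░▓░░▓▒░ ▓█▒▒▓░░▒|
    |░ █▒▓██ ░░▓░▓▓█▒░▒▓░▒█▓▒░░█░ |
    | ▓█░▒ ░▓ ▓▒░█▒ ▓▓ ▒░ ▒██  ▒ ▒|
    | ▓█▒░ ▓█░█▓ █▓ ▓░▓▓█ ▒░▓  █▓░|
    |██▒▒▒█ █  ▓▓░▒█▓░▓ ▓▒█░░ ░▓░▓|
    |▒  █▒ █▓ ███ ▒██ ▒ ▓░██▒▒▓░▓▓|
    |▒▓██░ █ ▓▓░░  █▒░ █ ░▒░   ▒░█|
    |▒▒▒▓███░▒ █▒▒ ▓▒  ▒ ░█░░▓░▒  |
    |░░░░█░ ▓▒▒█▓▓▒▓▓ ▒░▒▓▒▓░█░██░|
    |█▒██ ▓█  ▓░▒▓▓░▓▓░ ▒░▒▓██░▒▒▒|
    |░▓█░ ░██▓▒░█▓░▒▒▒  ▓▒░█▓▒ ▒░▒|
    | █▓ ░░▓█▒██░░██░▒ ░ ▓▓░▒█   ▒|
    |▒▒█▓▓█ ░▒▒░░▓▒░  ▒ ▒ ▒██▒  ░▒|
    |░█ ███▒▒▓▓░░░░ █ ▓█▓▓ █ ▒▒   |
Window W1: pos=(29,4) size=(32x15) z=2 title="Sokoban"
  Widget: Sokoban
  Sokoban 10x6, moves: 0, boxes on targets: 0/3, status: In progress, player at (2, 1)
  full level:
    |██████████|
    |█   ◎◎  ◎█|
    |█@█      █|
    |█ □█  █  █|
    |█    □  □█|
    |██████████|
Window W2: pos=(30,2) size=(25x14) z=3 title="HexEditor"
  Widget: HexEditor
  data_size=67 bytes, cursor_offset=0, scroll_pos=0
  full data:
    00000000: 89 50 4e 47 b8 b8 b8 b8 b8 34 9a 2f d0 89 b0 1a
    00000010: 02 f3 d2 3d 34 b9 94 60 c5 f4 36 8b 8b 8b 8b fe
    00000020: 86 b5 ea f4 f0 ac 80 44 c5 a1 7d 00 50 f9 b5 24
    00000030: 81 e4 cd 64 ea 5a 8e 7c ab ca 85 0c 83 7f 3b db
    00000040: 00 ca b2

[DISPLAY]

geViewer    ┃┃00000020  86 b5 ea f4
────────────┃┃00000030  81 e4 cd 64
 ░ █ ▒▒█▒░█ ┃┃00000040  00 ca b2   
░░▓ ▒░█ ▓▒█░┃┃                     
█▒▓░▒ ░██░▓░┃┃                     
▓██ ░░▓░▓▓█▒┃┃                     
▒ ░▓ ▓▒░█▒ ▓┃┃                     
░ ▓█░█▓ █▓ ▓┃┃                     
▒█ █  ▓▓░▒█▓┃┗━━━━━━━━━━━━━━━━━━━━━
▒ █▓ ███ ▒██┃                      
░ █ ▓▓░░  █▒┃                      
━━━━━━━━━━━━┗━━━━━━━━━━━━━━━━━━━━━━
                                   
                                   
                                   
                                   
                                   
                                   


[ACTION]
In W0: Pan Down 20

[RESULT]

geViewer    ┃┃00000020  86 b5 ea f4
────────────┃┃00000030  81 e4 cd 64
            ┃┃00000040  00 ca b2   
            ┃┃                     
            ┃┃                     
            ┃┃                     
            ┃┃                     
            ┃┃                     
            ┃┗━━━━━━━━━━━━━━━━━━━━━
            ┃                      
            ┃                      
━━━━━━━━━━━━┗━━━━━━━━━━━━━━━━━━━━━━
                                   
                                   
                                   
                                   
                                   
                                   


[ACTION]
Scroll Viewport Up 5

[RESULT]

             ┏━━━━━━━━━━━━━━━━━━━━━
             ┃ HexEditor           
            ┏┠─────────────────────
            ┃┃00000000  89 50 4e 47
━━━━━━━━━━━━┠┃00000010  02 f3 d2 3d
geViewer    ┃┃00000020  86 b5 ea f4
────────────┃┃00000030  81 e4 cd 64
            ┃┃00000040  00 ca b2   
            ┃┃                     
            ┃┃                     
            ┃┃                     
            ┃┃                     
            ┃┃                     
            ┃┗━━━━━━━━━━━━━━━━━━━━━
            ┃                      
            ┃                      
━━━━━━━━━━━━┗━━━━━━━━━━━━━━━━━━━━━━
                                   


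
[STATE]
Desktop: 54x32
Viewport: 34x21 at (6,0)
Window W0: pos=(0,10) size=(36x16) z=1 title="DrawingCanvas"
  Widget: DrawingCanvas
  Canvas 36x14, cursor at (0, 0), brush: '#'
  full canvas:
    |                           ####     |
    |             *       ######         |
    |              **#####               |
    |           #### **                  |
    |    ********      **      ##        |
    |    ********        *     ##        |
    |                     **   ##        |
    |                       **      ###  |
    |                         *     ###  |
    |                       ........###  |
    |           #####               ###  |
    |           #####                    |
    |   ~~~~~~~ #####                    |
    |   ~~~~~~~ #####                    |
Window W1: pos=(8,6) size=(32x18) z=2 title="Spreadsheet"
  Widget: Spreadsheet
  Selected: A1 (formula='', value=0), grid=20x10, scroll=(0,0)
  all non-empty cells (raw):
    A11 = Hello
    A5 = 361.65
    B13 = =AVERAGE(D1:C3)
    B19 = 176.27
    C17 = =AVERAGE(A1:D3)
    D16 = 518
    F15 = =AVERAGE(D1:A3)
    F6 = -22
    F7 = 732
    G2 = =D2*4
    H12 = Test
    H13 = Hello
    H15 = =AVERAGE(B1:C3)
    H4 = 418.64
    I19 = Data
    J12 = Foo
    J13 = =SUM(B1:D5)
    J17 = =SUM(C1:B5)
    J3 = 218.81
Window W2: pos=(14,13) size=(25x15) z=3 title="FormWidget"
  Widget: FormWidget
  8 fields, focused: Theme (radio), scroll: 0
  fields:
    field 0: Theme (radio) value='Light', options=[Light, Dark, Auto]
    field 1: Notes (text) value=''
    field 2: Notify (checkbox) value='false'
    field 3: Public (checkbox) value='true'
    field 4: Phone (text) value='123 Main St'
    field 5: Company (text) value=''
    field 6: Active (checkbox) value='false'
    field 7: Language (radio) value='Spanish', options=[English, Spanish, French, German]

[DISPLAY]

                                  
                                  
                                  
                                  
                                  
                                  
  ┏━━━━━━━━━━━━━━━━━━━━━━━━━━━━━━┓
  ┃ Spreadsheet                  ┃
  ┠──────────────────────────────┨
  ┃A1:                           ┃
━━┃       A       B       C      ┃
in┃------------------------------┃
──┃  1      [0]       0       0  ┃
  ┃  2  ┏━━━━━━━━━━━━━━━━━━━━━━━┓┃
  ┃  3  ┃ FormWidget            ┃┃
  ┃  4  ┠───────────────────────┨┃
  ┃  5  ┃> Theme:      (●) Light┃┃
**┃  6  ┃  Notes:      [       ]┃┃
**┃  7  ┃  Notify:     [ ]      ┃┃
  ┃  8  ┃  Public:     [x]      ┃┃
  ┃  9  ┃  Phone:      [123 Mai]┃┃


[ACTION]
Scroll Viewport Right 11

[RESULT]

                                  
                                  
                                  
                                  
                                  
                                  
━━━━━━━━━━━━━━━━━━━━━━┓           
heet                  ┃           
──────────────────────┨           
                      ┃           
       B       C      ┃           
----------------------┃           
 [0]       0       0  ┃           
━━━━━━━━━━━━━━━━━━━━━┓┃           
ormWidget            ┃┃           
─────────────────────┨┃           
Theme:      (●) Light┃┃           
Notes:      [       ]┃┃           
Notify:     [ ]      ┃┃           
Public:     [x]      ┃┃           
Phone:      [123 Mai]┃┃           


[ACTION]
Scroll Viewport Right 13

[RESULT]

                                  
                                  
                                  
                                  
                                  
                                  
━━━━━━━━━━━━━━━━━━━┓              
t                  ┃              
───────────────────┨              
                   ┃              
    B       C      ┃              
-------------------┃              
]       0       0  ┃              
━━━━━━━━━━━━━━━━━━┓┃              
Widget            ┃┃              
──────────────────┨┃              
me:      (●) Light┃┃              
es:      [       ]┃┃              
ify:     [ ]      ┃┃              
lic:     [x]      ┃┃              
ne:      [123 Mai]┃┃              


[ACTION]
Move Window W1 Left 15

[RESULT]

                                  
                                  
                                  
                                  
                                  
                                  
━━━━━━━━━━━┓                      
           ┃                      
───────────┨                      
           ┃                      
    C      ┃━━━┓                  
-----------┃   ┃                  
0       0  ┃───┨                  
━━━━━━━━━━━━━━━━━━┓               
Widget            ┃               
──────────────────┨               
me:      (●) Light┃               
es:      [       ]┃               
ify:     [ ]      ┃               
lic:     [x]      ┃               
ne:      [123 Mai]┃               


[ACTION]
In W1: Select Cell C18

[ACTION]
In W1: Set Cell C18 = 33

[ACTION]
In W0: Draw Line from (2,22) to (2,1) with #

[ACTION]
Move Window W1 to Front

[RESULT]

                                  
                                  
                                  
                                  
                                  
                                  
━━━━━━━━━━━┓                      
           ┃                      
───────────┨                      
           ┃                      
    C      ┃━━━┓                  
-----------┃   ┃                  
0       0  ┃───┨                  
0       0  ┃━━━━━━┓               
0       0  ┃      ┃               
0       0  ┃──────┨               
0       0  ┃ Light┃               
0       0  ┃     ]┃               
0       0  ┃      ┃               
0       0  ┃      ┃               
0       0  ┃3 Mai]┃               


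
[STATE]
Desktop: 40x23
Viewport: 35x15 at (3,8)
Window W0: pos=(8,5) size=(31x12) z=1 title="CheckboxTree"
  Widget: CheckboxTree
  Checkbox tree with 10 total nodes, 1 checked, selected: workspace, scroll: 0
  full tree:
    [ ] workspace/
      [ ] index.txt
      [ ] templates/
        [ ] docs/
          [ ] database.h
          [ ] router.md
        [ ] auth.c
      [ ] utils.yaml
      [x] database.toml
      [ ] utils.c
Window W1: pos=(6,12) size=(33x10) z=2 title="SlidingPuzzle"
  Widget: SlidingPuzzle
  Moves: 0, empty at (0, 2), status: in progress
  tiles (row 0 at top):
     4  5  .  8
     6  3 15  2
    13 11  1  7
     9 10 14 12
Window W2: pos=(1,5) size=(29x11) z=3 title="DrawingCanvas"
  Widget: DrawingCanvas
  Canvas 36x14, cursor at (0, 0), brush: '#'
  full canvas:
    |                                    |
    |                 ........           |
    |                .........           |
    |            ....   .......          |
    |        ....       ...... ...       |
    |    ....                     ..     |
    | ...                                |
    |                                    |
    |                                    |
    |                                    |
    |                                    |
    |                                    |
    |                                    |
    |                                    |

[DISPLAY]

                          ┃        
                ........  ┃        
               .........  ┃        
           ....   ....... ┃        
       ....       ...... .┃━━━━━━━━
   ....                   ┃        
...                       ┃────────
━━━━━━━━━━━━━━━━━━━━━━━━━━┛        
   ┃│  4 │  5 │    │  8 │          
   ┃├────┼────┼────┼────┤          
   ┃│  6 │  3 │ 15 │  2 │          
   ┃├────┼────┼────┼────┤          
   ┃│ 13 │ 11 │  1 │  7 │          
   ┗━━━━━━━━━━━━━━━━━━━━━━━━━━━━━━━
                                   


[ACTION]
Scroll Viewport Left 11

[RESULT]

 ┃+                          ┃     
 ┃                 ........  ┃     
 ┃                .........  ┃     
 ┃            ....   ....... ┃     
 ┃        ....       ...... .┃━━━━━
 ┃    ....                   ┃     
 ┃ ...                       ┃─────
 ┗━━━━━━━━━━━━━━━━━━━━━━━━━━━┛     
      ┃│  4 │  5 │    │  8 │       
      ┃├────┼────┼────┼────┤       
      ┃│  6 │  3 │ 15 │  2 │       
      ┃├────┼────┼────┼────┤       
      ┃│ 13 │ 11 │  1 │  7 │       
      ┗━━━━━━━━━━━━━━━━━━━━━━━━━━━━
                                   


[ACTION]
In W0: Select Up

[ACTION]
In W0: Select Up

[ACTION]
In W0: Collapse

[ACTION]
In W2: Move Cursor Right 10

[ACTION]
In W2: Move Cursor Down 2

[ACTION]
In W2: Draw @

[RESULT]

 ┃                           ┃     
 ┃                 ........  ┃     
 ┃          @     .........  ┃     
 ┃            ....   ....... ┃     
 ┃        ....       ...... .┃━━━━━
 ┃    ....                   ┃     
 ┃ ...                       ┃─────
 ┗━━━━━━━━━━━━━━━━━━━━━━━━━━━┛     
      ┃│  4 │  5 │    │  8 │       
      ┃├────┼────┼────┼────┤       
      ┃│  6 │  3 │ 15 │  2 │       
      ┃├────┼────┼────┼────┤       
      ┃│ 13 │ 11 │  1 │  7 │       
      ┗━━━━━━━━━━━━━━━━━━━━━━━━━━━━
                                   


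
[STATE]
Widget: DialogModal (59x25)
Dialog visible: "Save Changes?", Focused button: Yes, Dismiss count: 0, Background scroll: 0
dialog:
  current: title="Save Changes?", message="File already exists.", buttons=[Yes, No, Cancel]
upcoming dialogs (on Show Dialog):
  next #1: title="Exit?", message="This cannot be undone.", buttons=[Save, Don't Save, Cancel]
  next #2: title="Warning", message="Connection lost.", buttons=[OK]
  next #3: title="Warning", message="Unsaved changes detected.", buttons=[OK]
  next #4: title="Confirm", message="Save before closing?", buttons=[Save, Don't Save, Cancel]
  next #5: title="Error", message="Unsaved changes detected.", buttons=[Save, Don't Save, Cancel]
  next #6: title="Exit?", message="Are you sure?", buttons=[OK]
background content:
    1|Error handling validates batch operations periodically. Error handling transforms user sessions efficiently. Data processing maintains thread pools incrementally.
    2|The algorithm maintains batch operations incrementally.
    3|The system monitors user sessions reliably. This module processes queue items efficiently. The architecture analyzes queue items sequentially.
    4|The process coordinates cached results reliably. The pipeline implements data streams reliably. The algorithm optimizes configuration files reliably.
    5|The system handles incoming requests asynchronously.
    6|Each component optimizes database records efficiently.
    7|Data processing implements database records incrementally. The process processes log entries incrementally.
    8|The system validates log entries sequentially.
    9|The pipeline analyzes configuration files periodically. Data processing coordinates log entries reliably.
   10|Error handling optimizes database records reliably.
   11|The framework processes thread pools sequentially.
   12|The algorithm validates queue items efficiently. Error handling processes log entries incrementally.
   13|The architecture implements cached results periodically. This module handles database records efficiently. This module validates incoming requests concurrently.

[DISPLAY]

Error handling validates batch operations periodically. Err
The algorithm maintains batch operations incrementally.    
The system monitors user sessions reliably. This module pro
The process coordinates cached results reliably. The pipeli
The system handles incoming requests asynchronously.       
Each component optimizes database records efficiently.     
Data processing implements database records incrementally. 
The system validates log entries sequentially.             
The pipeline analyzes configuration files periodically. Dat
Error handling optimizes database records reliably.        
The framework pro┌──────────────────────┐entially.         
The algorithm val│    Save Changes?     │iently. Error hand
The architecture │ File already exists. │s periodically. Th
                 │ [Yes]  No   Cancel   │                  
                 └──────────────────────┘                  
                                                           
                                                           
                                                           
                                                           
                                                           
                                                           
                                                           
                                                           
                                                           
                                                           


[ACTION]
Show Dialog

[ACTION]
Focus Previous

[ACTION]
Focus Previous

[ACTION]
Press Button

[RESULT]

Error handling validates batch operations periodically. Err
The algorithm maintains batch operations incrementally.    
The system monitors user sessions reliably. This module pro
The process coordinates cached results reliably. The pipeli
The system handles incoming requests asynchronously.       
Each component optimizes database records efficiently.     
Data processing implements database records incrementally. 
The system validates log entries sequentially.             
The pipeline analyzes configuration files periodically. Dat
Error handling optimizes database records reliably.        
The framework processes thread pools sequentially.         
The algorithm validates queue items efficiently. Error hand
The architecture implements cached results periodically. Th
                                                           
                                                           
                                                           
                                                           
                                                           
                                                           
                                                           
                                                           
                                                           
                                                           
                                                           
                                                           


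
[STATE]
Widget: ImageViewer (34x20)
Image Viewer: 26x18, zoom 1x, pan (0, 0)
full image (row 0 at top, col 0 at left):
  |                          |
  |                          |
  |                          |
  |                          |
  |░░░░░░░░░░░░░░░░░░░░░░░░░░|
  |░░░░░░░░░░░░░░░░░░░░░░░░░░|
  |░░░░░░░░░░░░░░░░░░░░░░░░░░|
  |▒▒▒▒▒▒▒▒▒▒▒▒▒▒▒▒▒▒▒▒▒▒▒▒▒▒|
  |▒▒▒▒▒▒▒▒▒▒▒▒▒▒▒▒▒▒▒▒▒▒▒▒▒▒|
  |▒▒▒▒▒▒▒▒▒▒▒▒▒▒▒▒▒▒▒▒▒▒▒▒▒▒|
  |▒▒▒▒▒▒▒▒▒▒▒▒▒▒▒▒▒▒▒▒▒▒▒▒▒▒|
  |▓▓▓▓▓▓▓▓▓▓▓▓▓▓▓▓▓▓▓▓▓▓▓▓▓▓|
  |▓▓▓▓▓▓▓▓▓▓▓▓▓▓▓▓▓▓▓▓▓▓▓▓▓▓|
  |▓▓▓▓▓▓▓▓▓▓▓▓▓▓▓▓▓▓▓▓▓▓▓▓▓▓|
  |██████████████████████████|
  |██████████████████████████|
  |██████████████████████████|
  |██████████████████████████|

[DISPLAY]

                                  
                                  
                                  
                                  
░░░░░░░░░░░░░░░░░░░░░░░░░░        
░░░░░░░░░░░░░░░░░░░░░░░░░░        
░░░░░░░░░░░░░░░░░░░░░░░░░░        
▒▒▒▒▒▒▒▒▒▒▒▒▒▒▒▒▒▒▒▒▒▒▒▒▒▒        
▒▒▒▒▒▒▒▒▒▒▒▒▒▒▒▒▒▒▒▒▒▒▒▒▒▒        
▒▒▒▒▒▒▒▒▒▒▒▒▒▒▒▒▒▒▒▒▒▒▒▒▒▒        
▒▒▒▒▒▒▒▒▒▒▒▒▒▒▒▒▒▒▒▒▒▒▒▒▒▒        
▓▓▓▓▓▓▓▓▓▓▓▓▓▓▓▓▓▓▓▓▓▓▓▓▓▓        
▓▓▓▓▓▓▓▓▓▓▓▓▓▓▓▓▓▓▓▓▓▓▓▓▓▓        
▓▓▓▓▓▓▓▓▓▓▓▓▓▓▓▓▓▓▓▓▓▓▓▓▓▓        
██████████████████████████        
██████████████████████████        
██████████████████████████        
██████████████████████████        
                                  
                                  


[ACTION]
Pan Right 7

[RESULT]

                                  
                                  
                                  
                                  
░░░░░░░░░░░░░░░░░░░               
░░░░░░░░░░░░░░░░░░░               
░░░░░░░░░░░░░░░░░░░               
▒▒▒▒▒▒▒▒▒▒▒▒▒▒▒▒▒▒▒               
▒▒▒▒▒▒▒▒▒▒▒▒▒▒▒▒▒▒▒               
▒▒▒▒▒▒▒▒▒▒▒▒▒▒▒▒▒▒▒               
▒▒▒▒▒▒▒▒▒▒▒▒▒▒▒▒▒▒▒               
▓▓▓▓▓▓▓▓▓▓▓▓▓▓▓▓▓▓▓               
▓▓▓▓▓▓▓▓▓▓▓▓▓▓▓▓▓▓▓               
▓▓▓▓▓▓▓▓▓▓▓▓▓▓▓▓▓▓▓               
███████████████████               
███████████████████               
███████████████████               
███████████████████               
                                  
                                  


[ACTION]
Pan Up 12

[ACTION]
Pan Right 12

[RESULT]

                                  
                                  
                                  
                                  
░░░░░░░                           
░░░░░░░                           
░░░░░░░                           
▒▒▒▒▒▒▒                           
▒▒▒▒▒▒▒                           
▒▒▒▒▒▒▒                           
▒▒▒▒▒▒▒                           
▓▓▓▓▓▓▓                           
▓▓▓▓▓▓▓                           
▓▓▓▓▓▓▓                           
███████                           
███████                           
███████                           
███████                           
                                  
                                  


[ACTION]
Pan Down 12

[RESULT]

▓▓▓▓▓▓▓                           
▓▓▓▓▓▓▓                           
███████                           
███████                           
███████                           
███████                           
                                  
                                  
                                  
                                  
                                  
                                  
                                  
                                  
                                  
                                  
                                  
                                  
                                  
                                  


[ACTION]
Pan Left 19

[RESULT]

▓▓▓▓▓▓▓▓▓▓▓▓▓▓▓▓▓▓▓▓▓▓▓▓▓▓        
▓▓▓▓▓▓▓▓▓▓▓▓▓▓▓▓▓▓▓▓▓▓▓▓▓▓        
██████████████████████████        
██████████████████████████        
██████████████████████████        
██████████████████████████        
                                  
                                  
                                  
                                  
                                  
                                  
                                  
                                  
                                  
                                  
                                  
                                  
                                  
                                  
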